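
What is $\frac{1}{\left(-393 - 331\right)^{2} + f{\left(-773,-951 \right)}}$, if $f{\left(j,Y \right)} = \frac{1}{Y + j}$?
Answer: $\frac{1724}{903679423} \approx 1.9078 \cdot 10^{-6}$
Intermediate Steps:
$\frac{1}{\left(-393 - 331\right)^{2} + f{\left(-773,-951 \right)}} = \frac{1}{\left(-393 - 331\right)^{2} + \frac{1}{-951 - 773}} = \frac{1}{\left(-724\right)^{2} + \frac{1}{-1724}} = \frac{1}{524176 - \frac{1}{1724}} = \frac{1}{\frac{903679423}{1724}} = \frac{1724}{903679423}$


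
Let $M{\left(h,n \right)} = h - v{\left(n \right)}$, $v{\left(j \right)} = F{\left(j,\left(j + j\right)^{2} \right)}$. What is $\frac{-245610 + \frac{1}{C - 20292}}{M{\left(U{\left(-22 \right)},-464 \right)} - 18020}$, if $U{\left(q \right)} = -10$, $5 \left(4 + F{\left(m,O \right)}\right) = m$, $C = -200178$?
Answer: $\frac{54149636701}{3953732604} \approx 13.696$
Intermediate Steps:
$F{\left(m,O \right)} = -4 + \frac{m}{5}$
$v{\left(j \right)} = -4 + \frac{j}{5}$
$M{\left(h,n \right)} = 4 + h - \frac{n}{5}$ ($M{\left(h,n \right)} = h - \left(-4 + \frac{n}{5}\right) = 4 + h - \frac{n}{5}$)
$\frac{-245610 + \frac{1}{C - 20292}}{M{\left(U{\left(-22 \right)},-464 \right)} - 18020} = \frac{-245610 + \frac{1}{-200178 - 20292}}{\left(4 - 10 - - \frac{464}{5}\right) - 18020} = \frac{-245610 + \frac{1}{-220470}}{\left(4 - 10 + \frac{464}{5}\right) - 18020} = \frac{-245610 - \frac{1}{220470}}{\frac{434}{5} - 18020} = - \frac{54149636701}{220470 \left(- \frac{89666}{5}\right)} = \left(- \frac{54149636701}{220470}\right) \left(- \frac{5}{89666}\right) = \frac{54149636701}{3953732604}$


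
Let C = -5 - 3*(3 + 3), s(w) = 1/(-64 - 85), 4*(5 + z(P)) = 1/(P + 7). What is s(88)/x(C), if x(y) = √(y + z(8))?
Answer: 2*I*√25185/250171 ≈ 0.0012687*I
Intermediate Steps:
z(P) = -5 + 1/(4*(7 + P)) (z(P) = -5 + 1/(4*(P + 7)) = -5 + 1/(4*(7 + P)))
s(w) = -1/149 (s(w) = 1/(-149) = -1/149)
C = -23 (C = -5 - 3*6 = -5 - 18 = -23)
x(y) = √(-299/60 + y) (x(y) = √(y + (-139 - 20*8)/(4*(7 + 8))) = √(y + (¼)*(-139 - 160)/15) = √(y + (¼)*(1/15)*(-299)) = √(y - 299/60) = √(-299/60 + y))
s(88)/x(C) = -30/√(-4485 + 900*(-23))/149 = -30/√(-4485 - 20700)/149 = -(-2*I*√25185/1679)/149 = -(-2)*I*√25185/250171 = 2*I*√25185/250171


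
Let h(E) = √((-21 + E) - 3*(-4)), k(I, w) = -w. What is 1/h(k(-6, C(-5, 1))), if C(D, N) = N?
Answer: -I*√10/10 ≈ -0.31623*I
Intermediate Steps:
h(E) = √(-9 + E) (h(E) = √((-21 + E) + 12) = √(-9 + E))
1/h(k(-6, C(-5, 1))) = 1/(√(-9 - 1*1)) = 1/(√(-9 - 1)) = 1/(√(-10)) = 1/(I*√10) = -I*√10/10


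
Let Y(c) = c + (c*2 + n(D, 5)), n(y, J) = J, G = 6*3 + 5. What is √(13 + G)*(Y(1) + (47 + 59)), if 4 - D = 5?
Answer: 684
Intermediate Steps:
D = -1 (D = 4 - 1*5 = 4 - 5 = -1)
G = 23 (G = 18 + 5 = 23)
Y(c) = 5 + 3*c (Y(c) = c + (c*2 + 5) = c + (2*c + 5) = c + (5 + 2*c) = 5 + 3*c)
√(13 + G)*(Y(1) + (47 + 59)) = √(13 + 23)*((5 + 3*1) + (47 + 59)) = √36*((5 + 3) + 106) = 6*(8 + 106) = 6*114 = 684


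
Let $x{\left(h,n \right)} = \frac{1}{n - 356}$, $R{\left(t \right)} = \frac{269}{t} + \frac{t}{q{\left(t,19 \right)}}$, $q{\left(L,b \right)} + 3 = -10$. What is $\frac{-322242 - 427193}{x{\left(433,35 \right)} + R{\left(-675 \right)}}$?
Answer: $- \frac{703663257375}{48374771} \approx -14546.0$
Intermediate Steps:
$q{\left(L,b \right)} = -13$ ($q{\left(L,b \right)} = -3 - 10 = -13$)
$R{\left(t \right)} = \frac{269}{t} - \frac{t}{13}$ ($R{\left(t \right)} = \frac{269}{t} + \frac{t}{-13} = \frac{269}{t} + t \left(- \frac{1}{13}\right) = \frac{269}{t} - \frac{t}{13}$)
$x{\left(h,n \right)} = \frac{1}{-356 + n}$
$\frac{-322242 - 427193}{x{\left(433,35 \right)} + R{\left(-675 \right)}} = \frac{-322242 - 427193}{\frac{1}{-356 + 35} + \left(\frac{269}{-675} - - \frac{675}{13}\right)} = - \frac{749435}{\frac{1}{-321} + \left(269 \left(- \frac{1}{675}\right) + \frac{675}{13}\right)} = - \frac{749435}{- \frac{1}{321} + \left(- \frac{269}{675} + \frac{675}{13}\right)} = - \frac{749435}{- \frac{1}{321} + \frac{452128}{8775}} = - \frac{749435}{\frac{48374771}{938925}} = \left(-749435\right) \frac{938925}{48374771} = - \frac{703663257375}{48374771}$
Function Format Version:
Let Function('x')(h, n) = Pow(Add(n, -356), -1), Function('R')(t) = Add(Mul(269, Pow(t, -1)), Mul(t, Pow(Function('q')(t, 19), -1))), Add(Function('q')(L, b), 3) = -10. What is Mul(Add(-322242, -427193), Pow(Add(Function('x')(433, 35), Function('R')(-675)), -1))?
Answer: Rational(-703663257375, 48374771) ≈ -14546.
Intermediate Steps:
Function('q')(L, b) = -13 (Function('q')(L, b) = Add(-3, -10) = -13)
Function('R')(t) = Add(Mul(269, Pow(t, -1)), Mul(Rational(-1, 13), t)) (Function('R')(t) = Add(Mul(269, Pow(t, -1)), Mul(t, Pow(-13, -1))) = Add(Mul(269, Pow(t, -1)), Mul(t, Rational(-1, 13))) = Add(Mul(269, Pow(t, -1)), Mul(Rational(-1, 13), t)))
Function('x')(h, n) = Pow(Add(-356, n), -1)
Mul(Add(-322242, -427193), Pow(Add(Function('x')(433, 35), Function('R')(-675)), -1)) = Mul(Add(-322242, -427193), Pow(Add(Pow(Add(-356, 35), -1), Add(Mul(269, Pow(-675, -1)), Mul(Rational(-1, 13), -675))), -1)) = Mul(-749435, Pow(Add(Pow(-321, -1), Add(Mul(269, Rational(-1, 675)), Rational(675, 13))), -1)) = Mul(-749435, Pow(Add(Rational(-1, 321), Add(Rational(-269, 675), Rational(675, 13))), -1)) = Mul(-749435, Pow(Add(Rational(-1, 321), Rational(452128, 8775)), -1)) = Mul(-749435, Pow(Rational(48374771, 938925), -1)) = Mul(-749435, Rational(938925, 48374771)) = Rational(-703663257375, 48374771)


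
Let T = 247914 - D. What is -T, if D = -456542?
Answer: -704456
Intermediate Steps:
T = 704456 (T = 247914 - 1*(-456542) = 247914 + 456542 = 704456)
-T = -1*704456 = -704456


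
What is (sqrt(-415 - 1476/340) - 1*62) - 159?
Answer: -221 + 2*I*sqrt(757435)/85 ≈ -221.0 + 20.478*I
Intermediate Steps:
(sqrt(-415 - 1476/340) - 1*62) - 159 = (sqrt(-415 - 1476*1/340) - 62) - 159 = (sqrt(-415 - 369/85) - 62) - 159 = (sqrt(-35644/85) - 62) - 159 = (2*I*sqrt(757435)/85 - 62) - 159 = (-62 + 2*I*sqrt(757435)/85) - 159 = -221 + 2*I*sqrt(757435)/85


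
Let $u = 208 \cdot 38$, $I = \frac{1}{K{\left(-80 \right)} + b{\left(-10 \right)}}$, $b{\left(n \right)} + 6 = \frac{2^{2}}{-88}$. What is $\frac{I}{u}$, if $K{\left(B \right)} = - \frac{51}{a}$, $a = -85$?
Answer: $- \frac{55}{2367248} \approx -2.3234 \cdot 10^{-5}$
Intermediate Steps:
$K{\left(B \right)} = \frac{3}{5}$ ($K{\left(B \right)} = - \frac{51}{-85} = \left(-51\right) \left(- \frac{1}{85}\right) = \frac{3}{5}$)
$b{\left(n \right)} = - \frac{133}{22}$ ($b{\left(n \right)} = -6 + \frac{2^{2}}{-88} = -6 + 4 \left(- \frac{1}{88}\right) = -6 - \frac{1}{22} = - \frac{133}{22}$)
$I = - \frac{110}{599}$ ($I = \frac{1}{\frac{3}{5} - \frac{133}{22}} = \frac{1}{- \frac{599}{110}} = - \frac{110}{599} \approx -0.18364$)
$u = 7904$
$\frac{I}{u} = - \frac{110}{599 \cdot 7904} = \left(- \frac{110}{599}\right) \frac{1}{7904} = - \frac{55}{2367248}$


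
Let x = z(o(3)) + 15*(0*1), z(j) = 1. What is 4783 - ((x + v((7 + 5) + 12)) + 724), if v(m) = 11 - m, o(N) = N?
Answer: 4071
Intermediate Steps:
x = 1 (x = 1 + 15*(0*1) = 1 + 15*0 = 1 + 0 = 1)
4783 - ((x + v((7 + 5) + 12)) + 724) = 4783 - ((1 + (11 - ((7 + 5) + 12))) + 724) = 4783 - ((1 + (11 - (12 + 12))) + 724) = 4783 - ((1 + (11 - 1*24)) + 724) = 4783 - ((1 + (11 - 24)) + 724) = 4783 - ((1 - 13) + 724) = 4783 - (-12 + 724) = 4783 - 1*712 = 4783 - 712 = 4071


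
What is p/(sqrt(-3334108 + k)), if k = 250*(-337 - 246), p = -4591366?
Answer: 2295683*I*sqrt(3479858)/1739929 ≈ 2461.3*I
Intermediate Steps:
k = -145750 (k = 250*(-583) = -145750)
p/(sqrt(-3334108 + k)) = -4591366/sqrt(-3334108 - 145750) = -4591366*(-I*sqrt(3479858)/3479858) = -(-2295683)*I*sqrt(3479858)/1739929 = 2295683*I*sqrt(3479858)/1739929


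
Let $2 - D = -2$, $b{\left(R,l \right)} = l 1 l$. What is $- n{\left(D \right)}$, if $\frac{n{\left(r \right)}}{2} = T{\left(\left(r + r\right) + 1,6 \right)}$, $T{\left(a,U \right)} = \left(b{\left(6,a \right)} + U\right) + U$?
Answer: $-186$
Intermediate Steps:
$b{\left(R,l \right)} = l^{2}$ ($b{\left(R,l \right)} = l l = l^{2}$)
$D = 4$ ($D = 2 - -2 = 2 + 2 = 4$)
$T{\left(a,U \right)} = a^{2} + 2 U$ ($T{\left(a,U \right)} = \left(a^{2} + U\right) + U = \left(U + a^{2}\right) + U = a^{2} + 2 U$)
$n{\left(r \right)} = 24 + 2 \left(1 + 2 r\right)^{2}$ ($n{\left(r \right)} = 2 \left(\left(\left(r + r\right) + 1\right)^{2} + 2 \cdot 6\right) = 2 \left(\left(2 r + 1\right)^{2} + 12\right) = 2 \left(\left(1 + 2 r\right)^{2} + 12\right) = 2 \left(12 + \left(1 + 2 r\right)^{2}\right) = 24 + 2 \left(1 + 2 r\right)^{2}$)
$- n{\left(D \right)} = - (24 + 2 \left(1 + 2 \cdot 4\right)^{2}) = - (24 + 2 \left(1 + 8\right)^{2}) = - (24 + 2 \cdot 9^{2}) = - (24 + 2 \cdot 81) = - (24 + 162) = \left(-1\right) 186 = -186$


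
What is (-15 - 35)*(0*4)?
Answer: 0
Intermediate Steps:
(-15 - 35)*(0*4) = -50*0 = 0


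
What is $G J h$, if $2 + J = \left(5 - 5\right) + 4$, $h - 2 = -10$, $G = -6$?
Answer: $96$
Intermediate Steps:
$h = -8$ ($h = 2 - 10 = -8$)
$J = 2$ ($J = -2 + \left(\left(5 - 5\right) + 4\right) = -2 + \left(0 + 4\right) = -2 + 4 = 2$)
$G J h = \left(-6\right) 2 \left(-8\right) = \left(-12\right) \left(-8\right) = 96$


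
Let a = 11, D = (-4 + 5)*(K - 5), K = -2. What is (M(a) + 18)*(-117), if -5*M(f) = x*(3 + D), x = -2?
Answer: -9594/5 ≈ -1918.8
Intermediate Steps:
D = -7 (D = (-4 + 5)*(-2 - 5) = 1*(-7) = -7)
M(f) = -8/5 (M(f) = -(-2)*(3 - 7)/5 = -(-2)*(-4)/5 = -⅕*8 = -8/5)
(M(a) + 18)*(-117) = (-8/5 + 18)*(-117) = (82/5)*(-117) = -9594/5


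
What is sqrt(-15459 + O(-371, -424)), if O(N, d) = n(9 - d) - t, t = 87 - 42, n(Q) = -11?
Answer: I*sqrt(15515) ≈ 124.56*I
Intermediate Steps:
t = 45
O(N, d) = -56 (O(N, d) = -11 - 1*45 = -11 - 45 = -56)
sqrt(-15459 + O(-371, -424)) = sqrt(-15459 - 56) = sqrt(-15515) = I*sqrt(15515)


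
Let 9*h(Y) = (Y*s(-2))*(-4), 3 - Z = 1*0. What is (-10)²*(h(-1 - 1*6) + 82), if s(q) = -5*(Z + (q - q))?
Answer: 10600/3 ≈ 3533.3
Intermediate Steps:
Z = 3 (Z = 3 - 0 = 3 - 1*0 = 3 + 0 = 3)
s(q) = -15 (s(q) = -5*(3 + (q - q)) = -5*(3 + 0) = -5*3 = -15)
h(Y) = 20*Y/3 (h(Y) = ((Y*(-15))*(-4))/9 = (-15*Y*(-4))/9 = (60*Y)/9 = 20*Y/3)
(-10)²*(h(-1 - 1*6) + 82) = (-10)²*(20*(-1 - 1*6)/3 + 82) = 100*(20*(-1 - 6)/3 + 82) = 100*((20/3)*(-7) + 82) = 100*(-140/3 + 82) = 100*(106/3) = 10600/3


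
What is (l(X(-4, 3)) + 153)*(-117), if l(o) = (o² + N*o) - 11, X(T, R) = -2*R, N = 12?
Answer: -12402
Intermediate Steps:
l(o) = -11 + o² + 12*o (l(o) = (o² + 12*o) - 11 = -11 + o² + 12*o)
(l(X(-4, 3)) + 153)*(-117) = ((-11 + (-2*3)² + 12*(-2*3)) + 153)*(-117) = ((-11 + (-6)² + 12*(-6)) + 153)*(-117) = ((-11 + 36 - 72) + 153)*(-117) = (-47 + 153)*(-117) = 106*(-117) = -12402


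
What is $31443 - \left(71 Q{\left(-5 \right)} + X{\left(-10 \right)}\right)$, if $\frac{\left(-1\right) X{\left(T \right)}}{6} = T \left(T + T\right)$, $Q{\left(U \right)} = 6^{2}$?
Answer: $30087$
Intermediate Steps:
$Q{\left(U \right)} = 36$
$X{\left(T \right)} = - 12 T^{2}$ ($X{\left(T \right)} = - 6 T \left(T + T\right) = - 6 T 2 T = - 6 \cdot 2 T^{2} = - 12 T^{2}$)
$31443 - \left(71 Q{\left(-5 \right)} + X{\left(-10 \right)}\right) = 31443 - \left(71 \cdot 36 - 12 \left(-10\right)^{2}\right) = 31443 - \left(2556 - 1200\right) = 31443 - 1356 = 30087$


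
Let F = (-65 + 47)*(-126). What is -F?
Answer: -2268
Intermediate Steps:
F = 2268 (F = -18*(-126) = 2268)
-F = -1*2268 = -2268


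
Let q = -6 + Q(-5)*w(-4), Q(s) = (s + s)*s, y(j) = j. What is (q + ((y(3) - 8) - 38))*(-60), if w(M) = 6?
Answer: -15060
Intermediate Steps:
Q(s) = 2*s**2 (Q(s) = (2*s)*s = 2*s**2)
q = 294 (q = -6 + (2*(-5)**2)*6 = -6 + (2*25)*6 = -6 + 50*6 = -6 + 300 = 294)
(q + ((y(3) - 8) - 38))*(-60) = (294 + ((3 - 8) - 38))*(-60) = (294 + (-5 - 38))*(-60) = (294 - 43)*(-60) = 251*(-60) = -15060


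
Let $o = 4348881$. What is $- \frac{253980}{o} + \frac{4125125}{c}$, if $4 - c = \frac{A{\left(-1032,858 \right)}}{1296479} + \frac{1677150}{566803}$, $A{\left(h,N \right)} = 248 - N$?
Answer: $\frac{1464771050902832897471465}{369823400045003352} \approx 3.9607 \cdot 10^{6}$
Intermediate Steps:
$c = \frac{765348741528}{734848186637}$ ($c = 4 - \left(\frac{248 - 858}{1296479} + \frac{1677150}{566803}\right) = 4 - \left(\left(248 - 858\right) \frac{1}{1296479} + 1677150 \cdot \frac{1}{566803}\right) = 4 - \left(\left(-610\right) \frac{1}{1296479} + \frac{1677150}{566803}\right) = 4 - \left(- \frac{610}{1296479} + \frac{1677150}{566803}\right) = 4 - \frac{2174044005020}{734848186637} = \frac{765348741528}{734848186637} \approx 1.0415$)
$- \frac{253980}{o} + \frac{4125125}{c} = - \frac{253980}{4348881} + \frac{4125125}{\frac{765348741528}{734848186637}} = \left(-253980\right) \frac{1}{4348881} + 4125125 \cdot \frac{734848186637}{765348741528} = - \frac{28220}{483209} + \frac{3031340625900954625}{765348741528} = \frac{1464771050902832897471465}{369823400045003352}$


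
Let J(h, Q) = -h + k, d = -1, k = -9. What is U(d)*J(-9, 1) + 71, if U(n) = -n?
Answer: 71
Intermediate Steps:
J(h, Q) = -9 - h (J(h, Q) = -h - 9 = -9 - h)
U(d)*J(-9, 1) + 71 = (-1*(-1))*(-9 - 1*(-9)) + 71 = 1*(-9 + 9) + 71 = 1*0 + 71 = 0 + 71 = 71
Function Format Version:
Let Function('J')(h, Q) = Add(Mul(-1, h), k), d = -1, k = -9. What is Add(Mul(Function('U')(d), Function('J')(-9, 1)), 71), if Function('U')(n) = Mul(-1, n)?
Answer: 71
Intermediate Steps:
Function('J')(h, Q) = Add(-9, Mul(-1, h)) (Function('J')(h, Q) = Add(Mul(-1, h), -9) = Add(-9, Mul(-1, h)))
Add(Mul(Function('U')(d), Function('J')(-9, 1)), 71) = Add(Mul(Mul(-1, -1), Add(-9, Mul(-1, -9))), 71) = Add(Mul(1, Add(-9, 9)), 71) = Add(Mul(1, 0), 71) = Add(0, 71) = 71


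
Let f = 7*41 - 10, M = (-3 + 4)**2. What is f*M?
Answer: 277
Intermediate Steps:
M = 1 (M = 1**2 = 1)
f = 277 (f = 287 - 10 = 277)
f*M = 277*1 = 277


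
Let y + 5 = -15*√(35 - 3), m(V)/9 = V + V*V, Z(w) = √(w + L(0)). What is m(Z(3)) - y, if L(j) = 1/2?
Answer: 73/2 + 60*√2 + 9*√14/2 ≈ 138.19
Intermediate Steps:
L(j) = ½
Z(w) = √(½ + w) (Z(w) = √(w + ½) = √(½ + w))
m(V) = 9*V + 9*V² (m(V) = 9*(V + V*V) = 9*(V + V²) = 9*V + 9*V²)
y = -5 - 60*√2 (y = -5 - 15*√(35 - 3) = -5 - 60*√2 ≈ -89.853)
m(Z(3)) - y = 9*(√(2 + 4*3)/2)*(1 + √(2 + 4*3)/2) - (-5 - 60*√2) = 9*(√(2 + 12)/2)*(1 + √(2 + 12)/2) + (5 + 60*√2) = 9*(√14/2)*(1 + √14/2) + (5 + 60*√2) = 9*√14*(1 + √14/2)/2 + (5 + 60*√2) = 5 + 60*√2 + 9*√14*(1 + √14/2)/2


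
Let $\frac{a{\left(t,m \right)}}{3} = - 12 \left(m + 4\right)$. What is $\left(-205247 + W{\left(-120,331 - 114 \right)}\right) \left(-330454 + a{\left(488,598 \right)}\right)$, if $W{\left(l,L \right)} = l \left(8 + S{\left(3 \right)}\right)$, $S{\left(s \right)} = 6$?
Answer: $72864376802$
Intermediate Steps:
$a{\left(t,m \right)} = -144 - 36 m$ ($a{\left(t,m \right)} = 3 \left(- 12 \left(m + 4\right)\right) = 3 \left(- 12 \left(4 + m\right)\right) = 3 \left(-48 - 12 m\right) = -144 - 36 m$)
$W{\left(l,L \right)} = 14 l$ ($W{\left(l,L \right)} = l \left(8 + 6\right) = l 14 = 14 l$)
$\left(-205247 + W{\left(-120,331 - 114 \right)}\right) \left(-330454 + a{\left(488,598 \right)}\right) = \left(-205247 + 14 \left(-120\right)\right) \left(-330454 - 21672\right) = \left(-205247 - 1680\right) \left(-330454 - 21672\right) = - 206927 \left(-330454 - 21672\right) = \left(-206927\right) \left(-352126\right) = 72864376802$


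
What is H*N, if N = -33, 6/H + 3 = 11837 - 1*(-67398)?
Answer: -99/39616 ≈ -0.0024990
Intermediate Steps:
H = 3/39616 (H = 6/(-3 + (11837 - 1*(-67398))) = 6/(-3 + (11837 + 67398)) = 6/(-3 + 79235) = 6/79232 = 6*(1/79232) = 3/39616 ≈ 7.5727e-5)
H*N = (3/39616)*(-33) = -99/39616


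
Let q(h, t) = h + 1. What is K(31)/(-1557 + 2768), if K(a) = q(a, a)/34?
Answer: 16/20587 ≈ 0.00077719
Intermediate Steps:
q(h, t) = 1 + h
K(a) = 1/34 + a/34 (K(a) = (1 + a)/34 = (1 + a)*(1/34) = 1/34 + a/34)
K(31)/(-1557 + 2768) = (1/34 + (1/34)*31)/(-1557 + 2768) = (1/34 + 31/34)/1211 = (1/1211)*(16/17) = 16/20587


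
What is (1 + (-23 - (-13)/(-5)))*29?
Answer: -3567/5 ≈ -713.40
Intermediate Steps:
(1 + (-23 - (-13)/(-5)))*29 = (1 + (-23 - (-13)*(-1)/5))*29 = (1 + (-23 - 1*13/5))*29 = (1 + (-23 - 13/5))*29 = (1 - 128/5)*29 = -123/5*29 = -3567/5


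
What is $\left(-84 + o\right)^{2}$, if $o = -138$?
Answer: $49284$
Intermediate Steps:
$\left(-84 + o\right)^{2} = \left(-84 - 138\right)^{2} = \left(-222\right)^{2} = 49284$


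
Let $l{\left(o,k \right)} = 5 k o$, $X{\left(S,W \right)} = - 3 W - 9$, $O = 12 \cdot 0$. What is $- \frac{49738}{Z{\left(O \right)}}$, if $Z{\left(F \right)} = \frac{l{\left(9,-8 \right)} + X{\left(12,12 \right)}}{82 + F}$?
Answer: $\frac{4078516}{405} \approx 10070.0$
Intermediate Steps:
$O = 0$
$X{\left(S,W \right)} = -9 - 3 W$
$l{\left(o,k \right)} = 5 k o$
$Z{\left(F \right)} = - \frac{405}{82 + F}$ ($Z{\left(F \right)} = \frac{5 \left(-8\right) 9 - 45}{82 + F} = \frac{-360 - 45}{82 + F} = - \frac{405}{82 + F}$)
$- \frac{49738}{Z{\left(O \right)}} = - \frac{49738}{\left(-405\right) \frac{1}{82 + 0}} = - \frac{49738}{\left(-405\right) \frac{1}{82}} = - \frac{49738}{- \frac{405}{82}} = \left(-49738\right) \left(- \frac{82}{405}\right) = \frac{4078516}{405}$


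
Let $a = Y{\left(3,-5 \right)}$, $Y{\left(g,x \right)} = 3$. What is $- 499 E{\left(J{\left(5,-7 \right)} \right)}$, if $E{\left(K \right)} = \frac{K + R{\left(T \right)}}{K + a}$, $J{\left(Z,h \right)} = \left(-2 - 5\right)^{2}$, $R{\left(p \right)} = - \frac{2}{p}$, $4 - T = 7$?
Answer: $- \frac{74351}{156} \approx -476.61$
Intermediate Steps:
$T = -3$ ($T = 4 - 7 = -3$)
$a = 3$
$J{\left(Z,h \right)} = 49$ ($J{\left(Z,h \right)} = \left(-7\right)^{2} = 49$)
$E{\left(K \right)} = \frac{\frac{2}{3} + K}{3 + K}$ ($E{\left(K \right)} = \frac{K - \frac{2}{-3}}{K + 3} = \frac{K - - \frac{2}{3}}{3 + K} = \frac{K + \frac{2}{3}}{3 + K} = \frac{\frac{2}{3} + K}{3 + K}$)
$- 499 E{\left(J{\left(5,-7 \right)} \right)} = - 499 \frac{\frac{2}{3} + 49}{3 + 49} = - 499 \cdot \frac{1}{52} \cdot \frac{149}{3} = \left(-499\right) \frac{149}{156} = - \frac{74351}{156}$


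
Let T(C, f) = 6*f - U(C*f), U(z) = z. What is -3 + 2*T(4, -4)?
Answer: -19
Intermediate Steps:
T(C, f) = 6*f - C*f
-3 + 2*T(4, -4) = -3 + 2*(-4*(6 - 1*4)) = -3 + 2*(-4*(6 - 4)) = -3 + 2*(-4*2) = -3 + 2*(-8) = -3 - 16 = -19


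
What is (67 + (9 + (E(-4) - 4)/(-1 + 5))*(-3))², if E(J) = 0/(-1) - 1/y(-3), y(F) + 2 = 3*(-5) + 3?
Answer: 5784025/3136 ≈ 1844.4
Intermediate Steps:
y(F) = -14 (y(F) = -2 + (3*(-5) + 3) = -2 + (-15 + 3) = -2 - 12 = -14)
E(J) = 1/14 (E(J) = 0/(-1) - 1/(-14) = 0*(-1) - 1*(-1/14) = 0 + 1/14 = 1/14)
(67 + (9 + (E(-4) - 4)/(-1 + 5))*(-3))² = (67 + (9 + (1/14 - 4)/(-1 + 5))*(-3))² = (67 + (9 - 55/14/4)*(-3))² = (67 + (9 - 55/14*¼)*(-3))² = (67 + (9 - 55/56)*(-3))² = (67 + (449/56)*(-3))² = (67 - 1347/56)² = (2405/56)² = 5784025/3136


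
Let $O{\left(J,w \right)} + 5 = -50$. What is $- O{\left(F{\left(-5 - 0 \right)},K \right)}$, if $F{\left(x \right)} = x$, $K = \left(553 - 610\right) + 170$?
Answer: $55$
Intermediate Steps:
$K = 113$ ($K = -57 + 170 = 113$)
$O{\left(J,w \right)} = -55$ ($O{\left(J,w \right)} = -5 - 50 = -55$)
$- O{\left(F{\left(-5 - 0 \right)},K \right)} = \left(-1\right) \left(-55\right) = 55$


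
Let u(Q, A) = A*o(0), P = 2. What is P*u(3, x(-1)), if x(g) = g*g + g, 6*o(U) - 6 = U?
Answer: 0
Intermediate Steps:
o(U) = 1 + U/6
x(g) = g + g² (x(g) = g² + g = g + g²)
u(Q, A) = A (u(Q, A) = A*(1 + (⅙)*0) = A*(1 + 0) = A*1 = A)
P*u(3, x(-1)) = 2*(-(1 - 1)) = 2*(-1*0) = 2*0 = 0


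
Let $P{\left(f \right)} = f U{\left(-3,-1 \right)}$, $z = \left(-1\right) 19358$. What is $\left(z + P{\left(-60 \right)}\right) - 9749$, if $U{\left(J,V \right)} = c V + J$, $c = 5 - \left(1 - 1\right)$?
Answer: $-28627$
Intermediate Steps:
$c = 5$ ($c = 5 - 0 = 5 + 0 = 5$)
$U{\left(J,V \right)} = J + 5 V$ ($U{\left(J,V \right)} = 5 V + J = J + 5 V$)
$z = -19358$
$P{\left(f \right)} = - 8 f$ ($P{\left(f \right)} = f \left(-3 + 5 \left(-1\right)\right) = f \left(-3 - 5\right) = f \left(-8\right) = - 8 f$)
$\left(z + P{\left(-60 \right)}\right) - 9749 = \left(-19358 - -480\right) - 9749 = \left(-19358 + 480\right) - 9749 = -18878 - 9749 = -28627$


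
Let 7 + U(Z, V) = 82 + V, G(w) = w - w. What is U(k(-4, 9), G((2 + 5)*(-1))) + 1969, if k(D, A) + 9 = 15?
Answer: 2044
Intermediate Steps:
k(D, A) = 6 (k(D, A) = -9 + 15 = 6)
G(w) = 0
U(Z, V) = 75 + V (U(Z, V) = -7 + (82 + V) = 75 + V)
U(k(-4, 9), G((2 + 5)*(-1))) + 1969 = (75 + 0) + 1969 = 75 + 1969 = 2044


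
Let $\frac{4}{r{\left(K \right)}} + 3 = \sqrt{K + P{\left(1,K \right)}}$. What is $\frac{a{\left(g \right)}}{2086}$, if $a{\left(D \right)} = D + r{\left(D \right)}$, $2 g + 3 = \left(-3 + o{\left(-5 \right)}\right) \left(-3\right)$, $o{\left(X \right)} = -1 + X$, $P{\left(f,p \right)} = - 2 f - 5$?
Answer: $\frac{9}{2086} - \frac{\sqrt{5}}{2086} \approx 0.0032425$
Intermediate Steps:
$P{\left(f,p \right)} = -5 - 2 f$
$r{\left(K \right)} = \frac{4}{-3 + \sqrt{-7 + K}}$ ($r{\left(K \right)} = \frac{4}{-3 + \sqrt{K - 7}} = \frac{4}{-3 + \sqrt{-7 + K}}$)
$g = 12$ ($g = - \frac{3}{2} + \frac{\left(-3 - 6\right) \left(-3\right)}{2} = - \frac{3}{2} + \frac{\left(-9\right) \left(-3\right)}{2} = - \frac{3}{2} + \frac{1}{2} \cdot 27 = - \frac{3}{2} + \frac{27}{2} = 12$)
$a{\left(D \right)} = D + \frac{4}{-3 + \sqrt{-7 + D}}$
$\frac{a{\left(g \right)}}{2086} = \frac{12 + \frac{4}{-3 + \sqrt{-7 + 12}}}{2086} = \left(12 + \frac{4}{-3 + \sqrt{5}}\right) \frac{1}{2086} = \frac{6}{1043} + \frac{2}{1043 \left(-3 + \sqrt{5}\right)}$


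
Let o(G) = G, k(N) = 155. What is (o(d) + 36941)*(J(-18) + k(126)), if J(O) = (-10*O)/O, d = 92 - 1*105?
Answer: 5354560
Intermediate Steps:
d = -13 (d = 92 - 105 = -13)
J(O) = -10
(o(d) + 36941)*(J(-18) + k(126)) = (-13 + 36941)*(-10 + 155) = 36928*145 = 5354560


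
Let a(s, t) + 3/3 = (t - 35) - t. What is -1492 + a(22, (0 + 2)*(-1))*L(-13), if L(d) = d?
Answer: -1024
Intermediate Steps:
a(s, t) = -36 (a(s, t) = -1 + ((t - 35) - t) = -1 + ((-35 + t) - t) = -1 - 35 = -36)
-1492 + a(22, (0 + 2)*(-1))*L(-13) = -1492 - 36*(-13) = -1492 + 468 = -1024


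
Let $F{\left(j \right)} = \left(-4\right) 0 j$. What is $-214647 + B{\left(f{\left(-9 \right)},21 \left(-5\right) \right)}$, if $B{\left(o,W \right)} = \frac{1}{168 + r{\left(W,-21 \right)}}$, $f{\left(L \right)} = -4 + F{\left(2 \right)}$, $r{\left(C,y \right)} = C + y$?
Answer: $- \frac{9015173}{42} \approx -2.1465 \cdot 10^{5}$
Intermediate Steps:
$F{\left(j \right)} = 0$ ($F{\left(j \right)} = 0 j = 0$)
$f{\left(L \right)} = -4$ ($f{\left(L \right)} = -4 + 0 = -4$)
$B{\left(o,W \right)} = \frac{1}{147 + W}$ ($B{\left(o,W \right)} = \frac{1}{168 + \left(W - 21\right)} = \frac{1}{168 + \left(-21 + W\right)} = \frac{1}{147 + W}$)
$-214647 + B{\left(f{\left(-9 \right)},21 \left(-5\right) \right)} = -214647 + \frac{1}{147 + 21 \left(-5\right)} = -214647 + \frac{1}{147 - 105} = -214647 + \frac{1}{42} = - \frac{9015173}{42}$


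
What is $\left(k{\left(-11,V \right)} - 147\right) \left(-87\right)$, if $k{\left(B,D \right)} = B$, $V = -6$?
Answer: $13746$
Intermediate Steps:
$\left(k{\left(-11,V \right)} - 147\right) \left(-87\right) = \left(-11 - 147\right) \left(-87\right) = \left(-158\right) \left(-87\right) = 13746$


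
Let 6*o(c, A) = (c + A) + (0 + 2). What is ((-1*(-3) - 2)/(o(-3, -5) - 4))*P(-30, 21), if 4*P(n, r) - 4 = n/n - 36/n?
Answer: -31/100 ≈ -0.31000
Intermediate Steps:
o(c, A) = ⅓ + A/6 + c/6 (o(c, A) = ((c + A) + (0 + 2))/6 = ((A + c) + 2)/6 = (2 + A + c)/6 = ⅓ + A/6 + c/6)
P(n, r) = 5/4 - 9/n (P(n, r) = 1 + (n/n - 36/n)/4 = 1 + (1 - 36/n)/4 = 1 + (¼ - 9/n) = 5/4 - 9/n)
((-1*(-3) - 2)/(o(-3, -5) - 4))*P(-30, 21) = ((-1*(-3) - 2)/((⅓ + (⅙)*(-5) + (⅙)*(-3)) - 4))*(5/4 - 9/(-30)) = ((3 - 2)/((⅓ - ⅚ - ½) - 4))*(5/4 - 9*(-1/30)) = (1/(-1 - 4))*(5/4 + 3/10) = (1/(-5))*(31/20) = (1*(-⅕))*(31/20) = -⅕*31/20 = -31/100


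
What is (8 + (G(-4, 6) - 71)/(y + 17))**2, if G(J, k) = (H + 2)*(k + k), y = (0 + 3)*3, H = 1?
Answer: 29929/676 ≈ 44.274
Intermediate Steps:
y = 9 (y = 3*3 = 9)
G(J, k) = 6*k (G(J, k) = (1 + 2)*(k + k) = 3*(2*k) = 6*k)
(8 + (G(-4, 6) - 71)/(y + 17))**2 = (8 + (6*6 - 71)/(9 + 17))**2 = (8 + (36 - 71)/26)**2 = (8 - 35*1/26)**2 = (8 - 35/26)**2 = (173/26)**2 = 29929/676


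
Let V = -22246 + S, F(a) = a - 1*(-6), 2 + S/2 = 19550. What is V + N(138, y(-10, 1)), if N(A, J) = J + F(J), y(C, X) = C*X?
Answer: 16836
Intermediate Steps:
S = 39096 (S = -4 + 2*19550 = -4 + 39100 = 39096)
F(a) = 6 + a (F(a) = a + 6 = 6 + a)
N(A, J) = 6 + 2*J (N(A, J) = J + (6 + J) = 6 + 2*J)
V = 16850 (V = -22246 + 39096 = 16850)
V + N(138, y(-10, 1)) = 16850 + (6 + 2*(-10*1)) = 16850 + (6 + 2*(-10)) = 16850 + (6 - 20) = 16850 - 14 = 16836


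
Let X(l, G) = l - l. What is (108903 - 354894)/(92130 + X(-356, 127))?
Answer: -81997/30710 ≈ -2.6700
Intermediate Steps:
X(l, G) = 0
(108903 - 354894)/(92130 + X(-356, 127)) = (108903 - 354894)/(92130 + 0) = -245991/92130 = -245991*1/92130 = -81997/30710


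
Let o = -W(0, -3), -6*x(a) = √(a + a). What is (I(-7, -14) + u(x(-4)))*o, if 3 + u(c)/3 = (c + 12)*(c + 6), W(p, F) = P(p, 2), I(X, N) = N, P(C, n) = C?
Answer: 0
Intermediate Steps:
W(p, F) = p
x(a) = -√2*√a/6 (x(a) = -√(a + a)/6 = -√2*√a/6)
u(c) = -9 + 3*(6 + c)*(12 + c) (u(c) = -9 + 3*((c + 12)*(c + 6)) = -9 + 3*((12 + c)*(6 + c)) = -9 + 3*((6 + c)*(12 + c)) = -9 + 3*(6 + c)*(12 + c))
o = 0 (o = -1*0 = 0)
(I(-7, -14) + u(x(-4)))*o = (-14 + (207 + 3*(-√2*√(-4)/6)² + 54*(-√2*√(-4)/6)))*0 = (-14 + (207 + 3*(-√2*2*I/6)² + 54*(-√2*2*I/6)))*0 = (-14 + (207 + 3*(-I*√2/3)² + 54*(-I*√2/3)))*0 = (-14 + (207 + 3*(-2/9) - 18*I*√2))*0 = (-14 + (207 - ⅔ - 18*I*√2))*0 = (-14 + (619/3 - 18*I*√2))*0 = (577/3 - 18*I*√2)*0 = 0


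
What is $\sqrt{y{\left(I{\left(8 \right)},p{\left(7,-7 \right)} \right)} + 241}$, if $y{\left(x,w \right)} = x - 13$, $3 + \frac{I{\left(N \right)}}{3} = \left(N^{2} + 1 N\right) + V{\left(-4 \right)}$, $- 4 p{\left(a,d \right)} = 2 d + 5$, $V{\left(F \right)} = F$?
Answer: $3 \sqrt{47} \approx 20.567$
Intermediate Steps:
$p{\left(a,d \right)} = - \frac{5}{4} - \frac{d}{2}$ ($p{\left(a,d \right)} = - \frac{2 d + 5}{4} = - \frac{5 + 2 d}{4} = - \frac{5}{4} - \frac{d}{2}$)
$I{\left(N \right)} = -21 + 3 N + 3 N^{2}$ ($I{\left(N \right)} = -9 + 3 \left(\left(N^{2} + 1 N\right) - 4\right) = -9 + 3 \left(\left(N^{2} + N\right) - 4\right) = -9 + 3 \left(\left(N + N^{2}\right) - 4\right) = -9 + 3 \left(-4 + N + N^{2}\right) = -9 + \left(-12 + 3 N + 3 N^{2}\right) = -21 + 3 N + 3 N^{2}$)
$y{\left(x,w \right)} = -13 + x$ ($y{\left(x,w \right)} = x - 13 = -13 + x$)
$\sqrt{y{\left(I{\left(8 \right)},p{\left(7,-7 \right)} \right)} + 241} = \sqrt{\left(-13 + \left(-21 + 3 \cdot 8 + 3 \cdot 8^{2}\right)\right) + 241} = \sqrt{\left(-13 + \left(-21 + 24 + 3 \cdot 64\right)\right) + 241} = \sqrt{\left(-13 + \left(-21 + 24 + 192\right)\right) + 241} = \sqrt{\left(-13 + 195\right) + 241} = \sqrt{182 + 241} = \sqrt{423} = 3 \sqrt{47}$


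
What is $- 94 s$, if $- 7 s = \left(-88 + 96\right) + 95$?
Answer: $\frac{9682}{7} \approx 1383.1$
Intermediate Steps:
$s = - \frac{103}{7}$ ($s = - \frac{\left(-88 + 96\right) + 95}{7} = - \frac{8 + 95}{7} = \left(- \frac{1}{7}\right) 103 = - \frac{103}{7} \approx -14.714$)
$- 94 s = \left(-94\right) \left(- \frac{103}{7}\right) = \frac{9682}{7}$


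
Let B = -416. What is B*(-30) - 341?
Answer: 12139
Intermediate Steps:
B*(-30) - 341 = -416*(-30) - 341 = 12480 - 341 = 12139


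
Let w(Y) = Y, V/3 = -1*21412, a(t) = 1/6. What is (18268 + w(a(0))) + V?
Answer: -275807/6 ≈ -45968.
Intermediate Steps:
a(t) = ⅙
V = -64236 (V = 3*(-1*21412) = 3*(-21412) = -64236)
(18268 + w(a(0))) + V = (18268 + ⅙) - 64236 = 109609/6 - 64236 = -275807/6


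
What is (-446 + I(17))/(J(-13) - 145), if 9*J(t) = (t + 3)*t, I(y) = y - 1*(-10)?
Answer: 3771/1175 ≈ 3.2094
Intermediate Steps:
I(y) = 10 + y (I(y) = y + 10 = 10 + y)
J(t) = t*(3 + t)/9 (J(t) = ((t + 3)*t)/9 = ((3 + t)*t)/9 = (t*(3 + t))/9 = t*(3 + t)/9)
(-446 + I(17))/(J(-13) - 145) = (-446 + (10 + 17))/((⅑)*(-13)*(3 - 13) - 145) = (-446 + 27)/((⅑)*(-13)*(-10) - 145) = -419/(130/9 - 145) = -419/(-1175/9) = -419*(-9/1175) = 3771/1175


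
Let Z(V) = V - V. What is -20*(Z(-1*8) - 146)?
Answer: 2920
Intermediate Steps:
Z(V) = 0
-20*(Z(-1*8) - 146) = -20*(0 - 146) = -20*(-146) = 2920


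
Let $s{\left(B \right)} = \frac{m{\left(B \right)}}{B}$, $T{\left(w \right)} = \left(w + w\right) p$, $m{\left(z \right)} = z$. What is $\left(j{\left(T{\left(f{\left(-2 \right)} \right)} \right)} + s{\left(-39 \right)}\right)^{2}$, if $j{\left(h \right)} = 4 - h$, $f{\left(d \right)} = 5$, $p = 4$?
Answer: $1225$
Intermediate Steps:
$T{\left(w \right)} = 8 w$ ($T{\left(w \right)} = \left(w + w\right) 4 = 2 w 4 = 8 w$)
$s{\left(B \right)} = 1$ ($s{\left(B \right)} = \frac{B}{B} = 1$)
$\left(j{\left(T{\left(f{\left(-2 \right)} \right)} \right)} + s{\left(-39 \right)}\right)^{2} = \left(\left(4 - 8 \cdot 5\right) + 1\right)^{2} = \left(\left(4 - 40\right) + 1\right)^{2} = \left(-36 + 1\right)^{2} = \left(-35\right)^{2} = 1225$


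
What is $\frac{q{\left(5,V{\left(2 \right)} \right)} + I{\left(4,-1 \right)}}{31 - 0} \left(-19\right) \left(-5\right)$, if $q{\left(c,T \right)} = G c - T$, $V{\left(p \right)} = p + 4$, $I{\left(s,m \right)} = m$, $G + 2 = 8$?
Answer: $\frac{2185}{31} \approx 70.484$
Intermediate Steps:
$G = 6$ ($G = -2 + 8 = 6$)
$V{\left(p \right)} = 4 + p$
$q{\left(c,T \right)} = - T + 6 c$ ($q{\left(c,T \right)} = 6 c - T = - T + 6 c$)
$\frac{q{\left(5,V{\left(2 \right)} \right)} + I{\left(4,-1 \right)}}{31 - 0} \left(-19\right) \left(-5\right) = \frac{\left(- (4 + 2) + 6 \cdot 5\right) - 1}{31 - 0} \left(-19\right) \left(-5\right) = \frac{\left(\left(-1\right) 6 + 30\right) - 1}{31 + 0} \left(-19\right) \left(-5\right) = \frac{\left(-6 + 30\right) - 1}{31} \left(-19\right) \left(-5\right) = \left(24 - 1\right) \frac{1}{31} \left(-19\right) \left(-5\right) = 23 \cdot \frac{1}{31} \left(-19\right) \left(-5\right) = \frac{23}{31} \left(-19\right) \left(-5\right) = \left(- \frac{437}{31}\right) \left(-5\right) = \frac{2185}{31}$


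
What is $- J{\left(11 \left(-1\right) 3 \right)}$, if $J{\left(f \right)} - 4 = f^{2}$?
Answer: $-1093$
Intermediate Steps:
$J{\left(f \right)} = 4 + f^{2}$
$- J{\left(11 \left(-1\right) 3 \right)} = - (4 + \left(11 \left(-1\right) 3\right)^{2}) = - (4 + \left(\left(-11\right) 3\right)^{2}) = - (4 + \left(-33\right)^{2}) = - (4 + 1089) = \left(-1\right) 1093 = -1093$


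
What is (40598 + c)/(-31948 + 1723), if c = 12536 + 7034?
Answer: -20056/10075 ≈ -1.9907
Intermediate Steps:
c = 19570
(40598 + c)/(-31948 + 1723) = (40598 + 19570)/(-31948 + 1723) = 60168/(-30225) = 60168*(-1/30225) = -20056/10075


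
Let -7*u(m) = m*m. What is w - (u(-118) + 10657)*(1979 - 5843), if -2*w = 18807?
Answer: 66966393/2 ≈ 3.3483e+7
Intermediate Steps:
w = -18807/2 (w = -½*18807 = -18807/2 ≈ -9403.5)
u(m) = -m²/7 (u(m) = -m*m/7 = -m²/7)
w - (u(-118) + 10657)*(1979 - 5843) = -18807/2 - (-⅐*(-118)² + 10657)*(1979 - 5843) = -18807/2 - (-⅐*13924 + 10657)*(-3864) = -18807/2 - (-13924/7 + 10657)*(-3864) = -18807/2 - 60675*(-3864)/7 = -18807/2 - 1*(-33492600) = -18807/2 + 33492600 = 66966393/2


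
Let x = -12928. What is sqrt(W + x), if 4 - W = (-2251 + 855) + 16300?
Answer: 6*I*sqrt(773) ≈ 166.82*I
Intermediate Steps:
W = -14900 (W = 4 - ((-2251 + 855) + 16300) = 4 - (-1396 + 16300) = 4 - 1*14904 = 4 - 14904 = -14900)
sqrt(W + x) = sqrt(-14900 - 12928) = sqrt(-27828) = 6*I*sqrt(773)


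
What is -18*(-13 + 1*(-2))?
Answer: 270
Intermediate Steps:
-18*(-13 + 1*(-2)) = -18*(-13 - 2) = -18*(-15) = 270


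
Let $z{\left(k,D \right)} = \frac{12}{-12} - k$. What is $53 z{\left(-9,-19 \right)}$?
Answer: $424$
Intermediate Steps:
$z{\left(k,D \right)} = -1 - k$ ($z{\left(k,D \right)} = 12 \left(- \frac{1}{12}\right) - k = -1 - k$)
$53 z{\left(-9,-19 \right)} = 53 \left(-1 - -9\right) = 53 \left(-1 + 9\right) = 53 \cdot 8 = 424$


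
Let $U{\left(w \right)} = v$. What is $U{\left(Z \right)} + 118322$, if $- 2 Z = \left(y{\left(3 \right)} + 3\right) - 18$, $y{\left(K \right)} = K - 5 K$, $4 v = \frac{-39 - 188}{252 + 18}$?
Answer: $\frac{127787533}{1080} \approx 1.1832 \cdot 10^{5}$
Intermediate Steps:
$v = - \frac{227}{1080}$ ($v = \frac{\left(-39 - 188\right) \frac{1}{252 + 18}}{4} = \frac{\left(-39 - 188\right) \frac{1}{270}}{4} = \frac{\left(-227\right) \frac{1}{270}}{4} = \frac{1}{4} \left(- \frac{227}{270}\right) = - \frac{227}{1080} \approx -0.21019$)
$y{\left(K \right)} = - 4 K$
$Z = \frac{27}{2}$ ($Z = - \frac{\left(\left(-4\right) 3 + 3\right) - 18}{2} = - \frac{\left(-12 + 3\right) - 18}{2} = - \frac{-9 - 18}{2} = \left(- \frac{1}{2}\right) \left(-27\right) = \frac{27}{2} \approx 13.5$)
$U{\left(w \right)} = - \frac{227}{1080}$
$U{\left(Z \right)} + 118322 = - \frac{227}{1080} + 118322 = \frac{127787533}{1080}$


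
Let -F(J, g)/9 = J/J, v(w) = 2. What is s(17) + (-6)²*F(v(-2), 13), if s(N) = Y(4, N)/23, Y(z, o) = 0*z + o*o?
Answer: -7163/23 ≈ -311.43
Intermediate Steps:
F(J, g) = -9 (F(J, g) = -9*J/J = -9*1 = -9)
Y(z, o) = o² (Y(z, o) = 0 + o² = o²)
s(N) = N²/23
s(17) + (-6)²*F(v(-2), 13) = (1/23)*17² + (-6)²*(-9) = (1/23)*289 + 36*(-9) = 289/23 - 324 = -7163/23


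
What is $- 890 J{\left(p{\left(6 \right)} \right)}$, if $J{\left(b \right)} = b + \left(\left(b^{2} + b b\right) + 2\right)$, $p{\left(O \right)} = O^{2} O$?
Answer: $-83241700$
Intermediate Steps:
$p{\left(O \right)} = O^{3}$
$J{\left(b \right)} = 2 + b + 2 b^{2}$ ($J{\left(b \right)} = b + \left(\left(b^{2} + b^{2}\right) + 2\right) = b + \left(2 b^{2} + 2\right) = b + \left(2 + 2 b^{2}\right) = 2 + b + 2 b^{2}$)
$- 890 J{\left(p{\left(6 \right)} \right)} = - 890 \left(2 + 6^{3} + 2 \left(6^{3}\right)^{2}\right) = - 890 \left(2 + 216 + 2 \cdot 216^{2}\right) = - 890 \left(2 + 216 + 2 \cdot 46656\right) = - 890 \left(2 + 216 + 93312\right) = \left(-890\right) 93530 = -83241700$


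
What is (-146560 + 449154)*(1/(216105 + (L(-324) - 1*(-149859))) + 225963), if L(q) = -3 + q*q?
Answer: 32200339990639208/470937 ≈ 6.8375e+10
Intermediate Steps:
L(q) = -3 + q²
(-146560 + 449154)*(1/(216105 + (L(-324) - 1*(-149859))) + 225963) = (-146560 + 449154)*(1/(216105 + ((-3 + (-324)²) - 1*(-149859))) + 225963) = 302594*(1/(216105 + ((-3 + 104976) + 149859)) + 225963) = 302594*(1/(216105 + (104973 + 149859)) + 225963) = 302594*(1/(216105 + 254832) + 225963) = 302594*(1/470937 + 225963) = 302594*(106414337332/470937) = 32200339990639208/470937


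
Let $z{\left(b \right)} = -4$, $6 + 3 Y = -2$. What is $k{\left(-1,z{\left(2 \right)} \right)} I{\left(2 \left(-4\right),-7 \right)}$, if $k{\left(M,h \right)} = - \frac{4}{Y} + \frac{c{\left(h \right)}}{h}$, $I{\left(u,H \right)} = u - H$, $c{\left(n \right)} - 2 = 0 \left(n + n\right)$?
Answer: $-1$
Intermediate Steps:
$Y = - \frac{8}{3}$ ($Y = -2 + \frac{1}{3} \left(-2\right) = -2 - \frac{2}{3} = - \frac{8}{3} \approx -2.6667$)
$c{\left(n \right)} = 2$ ($c{\left(n \right)} = 2 + 0 \left(n + n\right) = 2 + 0 \cdot 2 n = 2 + 0 = 2$)
$k{\left(M,h \right)} = \frac{3}{2} + \frac{2}{h}$ ($k{\left(M,h \right)} = - \frac{4}{- \frac{8}{3}} + \frac{2}{h} = \left(-4\right) \left(- \frac{3}{8}\right) + \frac{2}{h} = \frac{3}{2} + \frac{2}{h}$)
$k{\left(-1,z{\left(2 \right)} \right)} I{\left(2 \left(-4\right),-7 \right)} = \left(\frac{3}{2} + \frac{2}{-4}\right) \left(2 \left(-4\right) - -7\right) = \left(\frac{3}{2} + 2 \left(- \frac{1}{4}\right)\right) \left(-8 + 7\right) = \left(\frac{3}{2} - \frac{1}{2}\right) \left(-1\right) = 1 \left(-1\right) = -1$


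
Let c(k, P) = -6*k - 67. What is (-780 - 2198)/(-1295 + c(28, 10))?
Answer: 1489/765 ≈ 1.9464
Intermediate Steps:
c(k, P) = -67 - 6*k
(-780 - 2198)/(-1295 + c(28, 10)) = (-780 - 2198)/(-1295 + (-67 - 6*28)) = -2978/(-1295 + (-67 - 168)) = -2978/(-1295 - 235) = -2978/(-1530) = -2978*(-1/1530) = 1489/765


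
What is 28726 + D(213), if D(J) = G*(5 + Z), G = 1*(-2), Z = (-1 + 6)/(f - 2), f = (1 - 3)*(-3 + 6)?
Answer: 114869/4 ≈ 28717.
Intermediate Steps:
f = -6 (f = -2*3 = -6)
Z = -5/8 (Z = (-1 + 6)/(-6 - 2) = 5/(-8) = 5*(-⅛) = -5/8 ≈ -0.62500)
G = -2
D(J) = -35/4 (D(J) = -2*(5 - 5/8) = -2*35/8 = -35/4)
28726 + D(213) = 28726 - 35/4 = 114869/4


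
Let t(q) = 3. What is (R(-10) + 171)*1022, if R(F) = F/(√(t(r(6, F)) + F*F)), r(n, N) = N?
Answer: 174762 - 10220*√103/103 ≈ 1.7376e+5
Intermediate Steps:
R(F) = F/√(3 + F²) (R(F) = F/(√(3 + F*F)) = F/(√(3 + F²)) = F/√(3 + F²))
(R(-10) + 171)*1022 = (-10/√(3 + (-10)²) + 171)*1022 = (-10/√(3 + 100) + 171)*1022 = (-10*√103/103 + 171)*1022 = (171 - 10*√103/103)*1022 = 174762 - 10220*√103/103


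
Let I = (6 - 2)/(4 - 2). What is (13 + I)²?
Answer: 225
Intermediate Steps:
I = 2 (I = 4/2 = 4*(½) = 2)
(13 + I)² = (13 + 2)² = 15² = 225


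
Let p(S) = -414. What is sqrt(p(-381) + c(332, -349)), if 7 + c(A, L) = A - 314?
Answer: I*sqrt(403) ≈ 20.075*I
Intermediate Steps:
c(A, L) = -321 + A (c(A, L) = -7 + (A - 314) = -7 + (-314 + A) = -321 + A)
sqrt(p(-381) + c(332, -349)) = sqrt(-414 + (-321 + 332)) = sqrt(-414 + 11) = sqrt(-403) = I*sqrt(403)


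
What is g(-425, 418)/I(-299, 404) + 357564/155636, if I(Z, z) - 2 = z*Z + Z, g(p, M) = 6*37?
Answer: 10815986565/4711607537 ≈ 2.2956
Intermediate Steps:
g(p, M) = 222
I(Z, z) = 2 + Z + Z*z (I(Z, z) = 2 + (z*Z + Z) = 2 + (Z*z + Z) = 2 + (Z + Z*z) = 2 + Z + Z*z)
g(-425, 418)/I(-299, 404) + 357564/155636 = 222/(2 - 299 - 299*404) + 357564/155636 = 222/(2 - 299 - 120796) + 357564*(1/155636) = 222/(-121093) + 89391/38909 = 222*(-1/121093) + 89391/38909 = -222/121093 + 89391/38909 = 10815986565/4711607537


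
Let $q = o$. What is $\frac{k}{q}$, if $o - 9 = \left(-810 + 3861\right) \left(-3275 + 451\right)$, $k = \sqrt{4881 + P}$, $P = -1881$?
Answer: $- \frac{2 \sqrt{30}}{1723203} \approx -6.357 \cdot 10^{-6}$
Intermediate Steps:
$k = 10 \sqrt{30}$ ($k = \sqrt{4881 - 1881} = \sqrt{3000} = 10 \sqrt{30} \approx 54.772$)
$o = -8616015$ ($o = 9 + \left(-810 + 3861\right) \left(-3275 + 451\right) = 9 + 3051 \left(-2824\right) = 9 - 8616024 = -8616015$)
$q = -8616015$
$\frac{k}{q} = \frac{10 \sqrt{30}}{-8616015} = 10 \sqrt{30} \left(- \frac{1}{8616015}\right) = - \frac{2 \sqrt{30}}{1723203}$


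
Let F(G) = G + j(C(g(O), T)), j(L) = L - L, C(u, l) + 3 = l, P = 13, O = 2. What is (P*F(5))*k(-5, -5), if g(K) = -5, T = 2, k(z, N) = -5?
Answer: -325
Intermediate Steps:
C(u, l) = -3 + l
j(L) = 0
F(G) = G (F(G) = G + 0 = G)
(P*F(5))*k(-5, -5) = (13*5)*(-5) = 65*(-5) = -325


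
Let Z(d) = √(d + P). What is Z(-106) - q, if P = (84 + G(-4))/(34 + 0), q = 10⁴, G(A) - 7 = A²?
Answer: -10000 + I*√118898/34 ≈ -10000.0 + 10.142*I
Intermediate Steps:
G(A) = 7 + A²
q = 10000
P = 107/34 (P = (84 + (7 + (-4)²))/(34 + 0) = (84 + (7 + 16))/34 = (84 + 23)*(1/34) = 107*(1/34) = 107/34 ≈ 3.1471)
Z(d) = √(107/34 + d) (Z(d) = √(d + 107/34) = √(107/34 + d))
Z(-106) - q = √(3638 + 1156*(-106))/34 - 1*10000 = √(3638 - 122536)/34 - 10000 = √(-118898)/34 - 10000 = (I*√118898)/34 - 10000 = I*√118898/34 - 10000 = -10000 + I*√118898/34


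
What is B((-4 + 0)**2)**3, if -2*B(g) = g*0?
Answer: 0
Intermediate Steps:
B(g) = 0 (B(g) = -g*0/2 = -1/2*0 = 0)
B((-4 + 0)**2)**3 = 0**3 = 0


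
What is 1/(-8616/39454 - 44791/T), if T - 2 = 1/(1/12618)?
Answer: -248954740/937959017 ≈ -0.26542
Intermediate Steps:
T = 12620 (T = 2 + 1/(1/12618) = 2 + 12618 = 12620)
1/(-8616/39454 - 44791/T) = 1/(-8616/39454 - 44791/12620) = 1/(-8616*1/39454 - 44791*1/12620) = 1/(-4308/19727 - 44791/12620) = 1/(-937959017/248954740) = -248954740/937959017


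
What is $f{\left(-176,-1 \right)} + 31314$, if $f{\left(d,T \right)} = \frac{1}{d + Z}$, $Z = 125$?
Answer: $\frac{1597013}{51} \approx 31314.0$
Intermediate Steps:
$f{\left(d,T \right)} = \frac{1}{125 + d}$ ($f{\left(d,T \right)} = \frac{1}{d + 125} = \frac{1}{125 + d}$)
$f{\left(-176,-1 \right)} + 31314 = \frac{1}{125 - 176} + 31314 = \frac{1}{-51} + 31314 = - \frac{1}{51} + 31314 = \frac{1597013}{51}$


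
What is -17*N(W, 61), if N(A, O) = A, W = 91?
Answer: -1547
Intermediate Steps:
-17*N(W, 61) = -17*91 = -1547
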